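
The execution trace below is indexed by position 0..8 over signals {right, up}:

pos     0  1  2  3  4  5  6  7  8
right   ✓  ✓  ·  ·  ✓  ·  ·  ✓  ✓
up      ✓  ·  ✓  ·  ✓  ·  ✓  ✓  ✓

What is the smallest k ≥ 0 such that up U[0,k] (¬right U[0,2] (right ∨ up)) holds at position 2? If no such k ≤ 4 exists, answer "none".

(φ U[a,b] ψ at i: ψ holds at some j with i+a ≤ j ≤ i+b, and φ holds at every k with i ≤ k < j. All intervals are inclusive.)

Need earliest j ≥ 2 with (¬right U[0,2] (right ∨ up)), and up at every k in [2,j-1].
  j=2: rhs holds (empty prefix). k = 0.

0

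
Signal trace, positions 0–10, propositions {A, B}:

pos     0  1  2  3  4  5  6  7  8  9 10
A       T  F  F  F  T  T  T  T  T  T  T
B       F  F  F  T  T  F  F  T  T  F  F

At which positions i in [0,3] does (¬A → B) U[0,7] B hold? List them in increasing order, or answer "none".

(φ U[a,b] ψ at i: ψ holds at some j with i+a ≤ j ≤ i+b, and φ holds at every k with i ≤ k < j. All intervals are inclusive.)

3

Evaluate at each i in [0,3]:
  i=0: ✗ (lhs fails at k=1 before rhs at j=3)
  i=1: ✗ (lhs fails at k=1 before rhs at j=3)
  i=2: ✗ (lhs fails at k=2 before rhs at j=3)
  i=3: ✓ (rhs at j=3)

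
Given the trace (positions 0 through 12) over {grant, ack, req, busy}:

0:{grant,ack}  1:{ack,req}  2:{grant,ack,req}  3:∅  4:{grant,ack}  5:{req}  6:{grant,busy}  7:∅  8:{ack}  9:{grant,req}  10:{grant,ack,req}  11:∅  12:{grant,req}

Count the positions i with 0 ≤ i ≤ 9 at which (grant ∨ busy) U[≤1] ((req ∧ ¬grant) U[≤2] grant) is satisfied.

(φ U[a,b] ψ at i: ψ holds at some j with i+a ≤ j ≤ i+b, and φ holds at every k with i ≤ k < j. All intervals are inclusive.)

7

Evaluate at each i in [0,9]:
  i=0: ✓ (rhs at j=0)
  i=1: ✓ (rhs at j=1)
  i=2: ✓ (rhs at j=2)
  i=3: ✗ (lhs fails at k=3 before rhs at j=4)
  i=4: ✓ (rhs at j=4)
  i=5: ✓ (rhs at j=5)
  i=6: ✓ (rhs at j=6)
  i=7: ✗ (no rhs in [7,8])
  i=8: ✗ (lhs fails at k=8 before rhs at j=9)
  i=9: ✓ (rhs at j=9)
Positions where it holds: {0, 1, 2, 4, 5, 6, 9} → 7.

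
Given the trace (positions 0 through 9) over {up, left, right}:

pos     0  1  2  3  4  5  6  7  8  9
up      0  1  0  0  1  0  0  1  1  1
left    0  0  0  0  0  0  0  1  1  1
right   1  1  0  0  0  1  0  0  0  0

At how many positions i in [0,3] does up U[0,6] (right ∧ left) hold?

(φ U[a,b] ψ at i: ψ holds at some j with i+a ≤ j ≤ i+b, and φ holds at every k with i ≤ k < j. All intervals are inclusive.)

0

Evaluate at each i in [0,3]:
  i=0: ✗ (no rhs in [0,6])
  i=1: ✗ (no rhs in [1,7])
  i=2: ✗ (no rhs in [2,8])
  i=3: ✗ (no rhs in [3,9])
Positions where it holds: {} → 0.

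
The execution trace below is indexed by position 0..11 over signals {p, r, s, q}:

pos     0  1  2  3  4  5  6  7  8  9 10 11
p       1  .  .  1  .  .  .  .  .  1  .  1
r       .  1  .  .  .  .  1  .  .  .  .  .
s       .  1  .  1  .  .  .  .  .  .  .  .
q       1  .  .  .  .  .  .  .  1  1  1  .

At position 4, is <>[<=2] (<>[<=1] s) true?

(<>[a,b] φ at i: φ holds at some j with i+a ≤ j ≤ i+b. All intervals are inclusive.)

False

Check <>[<=1] s at each j in [4,6]:
  j=4: fails (none in [4,5])
  j=5: fails (none in [5,6])
  j=6: fails (none in [6,7])
No position in the window satisfies it → formula fails.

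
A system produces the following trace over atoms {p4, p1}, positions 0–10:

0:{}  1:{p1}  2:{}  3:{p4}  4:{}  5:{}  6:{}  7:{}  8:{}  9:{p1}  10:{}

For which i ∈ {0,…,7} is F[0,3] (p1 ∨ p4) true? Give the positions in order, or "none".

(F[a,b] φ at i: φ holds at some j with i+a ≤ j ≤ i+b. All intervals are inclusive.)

Evaluate at each i in [0,7]:
  i=0: ✓ (witness j=1)
  i=1: ✓ (witness j=1)
  i=2: ✓ (witness j=3)
  i=3: ✓ (witness j=3)
  i=4: ✗ (none in [4,7])
  i=5: ✗ (none in [5,8])
  i=6: ✓ (witness j=9)
  i=7: ✓ (witness j=9)

0, 1, 2, 3, 6, 7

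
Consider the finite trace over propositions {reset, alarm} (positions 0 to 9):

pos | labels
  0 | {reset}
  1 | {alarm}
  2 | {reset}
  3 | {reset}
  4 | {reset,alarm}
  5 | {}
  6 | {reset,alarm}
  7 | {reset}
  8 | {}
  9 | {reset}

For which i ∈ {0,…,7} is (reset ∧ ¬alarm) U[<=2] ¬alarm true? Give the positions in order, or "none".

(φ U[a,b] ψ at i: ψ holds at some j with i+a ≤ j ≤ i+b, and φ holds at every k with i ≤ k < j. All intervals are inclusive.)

0, 2, 3, 5, 7

Evaluate at each i in [0,7]:
  i=0: ✓ (rhs at j=0)
  i=1: ✗ (lhs fails at k=1 before rhs at j=2)
  i=2: ✓ (rhs at j=2)
  i=3: ✓ (rhs at j=3)
  i=4: ✗ (lhs fails at k=4 before rhs at j=5)
  i=5: ✓ (rhs at j=5)
  i=6: ✗ (lhs fails at k=6 before rhs at j=7)
  i=7: ✓ (rhs at j=7)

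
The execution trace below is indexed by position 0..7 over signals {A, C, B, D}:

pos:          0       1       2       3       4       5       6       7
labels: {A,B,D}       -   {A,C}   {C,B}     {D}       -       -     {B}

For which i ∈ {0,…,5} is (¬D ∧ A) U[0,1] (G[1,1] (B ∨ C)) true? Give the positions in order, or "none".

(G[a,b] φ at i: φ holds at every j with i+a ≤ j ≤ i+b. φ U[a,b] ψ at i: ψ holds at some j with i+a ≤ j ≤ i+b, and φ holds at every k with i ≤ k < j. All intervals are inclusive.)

Evaluate at each i in [0,5]:
  i=0: ✗ (lhs fails at k=0 before rhs at j=1)
  i=1: ✓ (rhs at j=1)
  i=2: ✓ (rhs at j=2)
  i=3: ✗ (no rhs in [3,4])
  i=4: ✗ (no rhs in [4,5])
  i=5: ✗ (lhs fails at k=5 before rhs at j=6)

1, 2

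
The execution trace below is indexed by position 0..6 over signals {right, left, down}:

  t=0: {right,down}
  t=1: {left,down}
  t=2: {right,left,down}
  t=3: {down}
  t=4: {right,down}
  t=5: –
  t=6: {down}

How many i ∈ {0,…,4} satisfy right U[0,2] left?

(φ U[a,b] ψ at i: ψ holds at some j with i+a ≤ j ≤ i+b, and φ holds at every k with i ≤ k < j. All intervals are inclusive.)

Evaluate at each i in [0,4]:
  i=0: ✓ (rhs at j=1; lhs holds on [0,0])
  i=1: ✓ (rhs at j=1)
  i=2: ✓ (rhs at j=2)
  i=3: ✗ (no rhs in [3,5])
  i=4: ✗ (no rhs in [4,6])
Positions where it holds: {0, 1, 2} → 3.

3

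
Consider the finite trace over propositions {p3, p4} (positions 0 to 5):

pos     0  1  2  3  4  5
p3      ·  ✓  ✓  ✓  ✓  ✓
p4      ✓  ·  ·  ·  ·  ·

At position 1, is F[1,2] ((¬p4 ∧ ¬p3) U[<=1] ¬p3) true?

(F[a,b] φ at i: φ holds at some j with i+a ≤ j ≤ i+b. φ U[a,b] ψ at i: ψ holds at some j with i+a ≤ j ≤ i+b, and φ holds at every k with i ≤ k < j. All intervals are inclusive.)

Check ((¬p4 ∧ ¬p3) U[<=1] ¬p3) at each j in [2,3]:
  j=2: fails
  j=3: fails
No position in the window satisfies it → formula fails.

False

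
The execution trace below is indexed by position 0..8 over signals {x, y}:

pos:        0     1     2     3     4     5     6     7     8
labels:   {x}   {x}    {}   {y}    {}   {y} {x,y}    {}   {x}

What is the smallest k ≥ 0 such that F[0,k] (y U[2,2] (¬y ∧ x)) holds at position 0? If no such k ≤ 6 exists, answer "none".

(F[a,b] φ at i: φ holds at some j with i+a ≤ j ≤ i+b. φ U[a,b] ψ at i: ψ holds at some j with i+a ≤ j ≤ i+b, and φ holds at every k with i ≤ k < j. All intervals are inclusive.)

Scan j = 0,1,… for (y U[2,2] (¬y ∧ x)):
  j=0: fails
  j=1: fails
  j=2: fails
  j=3: fails
  j=4: fails
  j=5: fails
  j=6: fails
No j in [0,6] satisfies it → none.

none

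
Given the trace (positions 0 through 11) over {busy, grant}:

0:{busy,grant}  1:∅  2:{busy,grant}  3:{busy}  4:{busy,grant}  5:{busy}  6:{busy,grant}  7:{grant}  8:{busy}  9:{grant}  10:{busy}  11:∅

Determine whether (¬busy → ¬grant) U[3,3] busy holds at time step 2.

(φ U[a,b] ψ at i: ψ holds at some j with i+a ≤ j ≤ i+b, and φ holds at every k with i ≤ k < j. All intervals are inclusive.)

Need some j in [5,5] with busy, and (¬busy → ¬grant) at every k in [2,j-1].
  j=5: busy holds; (¬busy → ¬grant) holds at every k in [2,4] → satisfied.

Yes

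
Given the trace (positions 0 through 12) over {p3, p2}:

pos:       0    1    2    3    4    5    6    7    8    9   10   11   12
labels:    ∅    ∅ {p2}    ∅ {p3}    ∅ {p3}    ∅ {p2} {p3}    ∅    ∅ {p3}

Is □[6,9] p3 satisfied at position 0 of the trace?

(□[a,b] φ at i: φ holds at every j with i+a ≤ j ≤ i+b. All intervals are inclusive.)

Check p3 at every j in [6,9]:
  j=6: true
  j=7: false
  j=8: false
  j=9: true
Fails at j=7 → formula fails.

No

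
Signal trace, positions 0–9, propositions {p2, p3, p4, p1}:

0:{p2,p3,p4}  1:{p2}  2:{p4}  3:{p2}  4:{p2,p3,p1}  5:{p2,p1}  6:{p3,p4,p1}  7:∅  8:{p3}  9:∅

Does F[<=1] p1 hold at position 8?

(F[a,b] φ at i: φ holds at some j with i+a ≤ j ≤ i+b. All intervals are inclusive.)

Check p1 at each j in [8,9]:
  j=8: false
  j=9: false
No position in the window satisfies it → formula fails.

Does not hold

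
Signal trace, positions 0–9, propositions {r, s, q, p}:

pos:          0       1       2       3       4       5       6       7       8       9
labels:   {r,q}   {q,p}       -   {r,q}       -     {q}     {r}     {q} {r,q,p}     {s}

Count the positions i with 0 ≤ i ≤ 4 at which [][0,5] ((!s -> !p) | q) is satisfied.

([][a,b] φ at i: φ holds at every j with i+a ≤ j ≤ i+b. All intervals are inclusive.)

5

Evaluate at each i in [0,4]:
  i=0: ✓ (all of [0,5])
  i=1: ✓ (all of [1,6])
  i=2: ✓ (all of [2,7])
  i=3: ✓ (all of [3,8])
  i=4: ✓ (all of [4,9])
Positions where it holds: {0, 1, 2, 3, 4} → 5.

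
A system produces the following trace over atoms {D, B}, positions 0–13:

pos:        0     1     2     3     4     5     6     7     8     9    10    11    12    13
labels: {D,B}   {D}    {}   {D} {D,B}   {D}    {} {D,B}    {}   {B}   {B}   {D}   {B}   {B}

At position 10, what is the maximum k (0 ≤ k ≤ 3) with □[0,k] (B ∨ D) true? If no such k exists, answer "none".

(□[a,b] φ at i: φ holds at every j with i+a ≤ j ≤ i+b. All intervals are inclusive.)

(B ∨ D) must hold from j=10 onward; find where it first fails.
  j=10: holds
  j=11: holds
  j=12: holds
  j=13: holds
Holds through j=13; largest k = 3.

3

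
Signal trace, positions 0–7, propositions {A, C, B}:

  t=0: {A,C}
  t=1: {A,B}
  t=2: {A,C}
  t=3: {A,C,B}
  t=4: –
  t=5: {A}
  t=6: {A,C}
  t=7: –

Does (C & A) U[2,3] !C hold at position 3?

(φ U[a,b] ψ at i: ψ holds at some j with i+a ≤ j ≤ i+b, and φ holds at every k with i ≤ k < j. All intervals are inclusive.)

Does not hold

Need some j in [5,6] with !C, and (C & A) at every k in [3,j-1].
  j=5: !C holds, but (C & A) fails at k=4 → not this j.
  j=6: !C false.
No j in the window works → until fails.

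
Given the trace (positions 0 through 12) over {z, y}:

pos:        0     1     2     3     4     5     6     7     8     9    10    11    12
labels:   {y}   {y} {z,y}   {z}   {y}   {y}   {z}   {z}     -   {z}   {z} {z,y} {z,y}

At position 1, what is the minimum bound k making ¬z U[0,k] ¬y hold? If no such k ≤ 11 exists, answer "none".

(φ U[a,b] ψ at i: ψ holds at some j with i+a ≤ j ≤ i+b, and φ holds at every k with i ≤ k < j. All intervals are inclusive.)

Need earliest j ≥ 1 with ¬y, and ¬z at every k in [1,j-1].
  j=1: rhs fails.
  j=2: rhs fails.
  j=3: rhs holds but lhs fails at k=2.
  j=4: rhs fails.
  j=5: rhs fails.
  j=6: rhs holds but lhs fails at k=2.
  j=7: rhs holds but lhs fails at k=2.
  j=8: rhs holds but lhs fails at k=2.
  j=9: rhs holds but lhs fails at k=2.
  j=10: rhs holds but lhs fails at k=2.
  j=11: rhs fails.
  j=12: rhs fails.
No witness within the range → none.

none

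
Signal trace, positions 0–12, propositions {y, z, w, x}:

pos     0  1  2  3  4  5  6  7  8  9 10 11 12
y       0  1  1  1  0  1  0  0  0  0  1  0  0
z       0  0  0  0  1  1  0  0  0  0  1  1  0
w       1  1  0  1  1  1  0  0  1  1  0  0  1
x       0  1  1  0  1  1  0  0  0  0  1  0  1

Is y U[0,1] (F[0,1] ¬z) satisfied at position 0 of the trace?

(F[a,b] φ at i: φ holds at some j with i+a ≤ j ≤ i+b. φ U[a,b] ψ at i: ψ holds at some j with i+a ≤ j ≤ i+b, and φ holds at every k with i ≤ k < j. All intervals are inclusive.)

Yes

Need some j in [0,1] with F[0,1] ¬z, and y at every k in [0,j-1].
  j=0: F[0,1] ¬z holds; no prefix to check → satisfied.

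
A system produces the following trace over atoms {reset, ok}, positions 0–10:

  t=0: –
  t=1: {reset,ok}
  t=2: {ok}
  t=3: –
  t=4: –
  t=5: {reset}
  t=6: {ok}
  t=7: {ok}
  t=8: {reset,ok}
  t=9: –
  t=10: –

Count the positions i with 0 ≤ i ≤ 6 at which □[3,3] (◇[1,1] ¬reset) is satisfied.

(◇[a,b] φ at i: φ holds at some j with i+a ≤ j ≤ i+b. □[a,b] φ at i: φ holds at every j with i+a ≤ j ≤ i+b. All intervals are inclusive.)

5

Evaluate at each i in [0,6]:
  i=0: ✓ (all of [3,3])
  i=1: ✗ (fails at j=4)
  i=2: ✓ (all of [5,5])
  i=3: ✓ (all of [6,6])
  i=4: ✗ (fails at j=7)
  i=5: ✓ (all of [8,8])
  i=6: ✓ (all of [9,9])
Positions where it holds: {0, 2, 3, 5, 6} → 5.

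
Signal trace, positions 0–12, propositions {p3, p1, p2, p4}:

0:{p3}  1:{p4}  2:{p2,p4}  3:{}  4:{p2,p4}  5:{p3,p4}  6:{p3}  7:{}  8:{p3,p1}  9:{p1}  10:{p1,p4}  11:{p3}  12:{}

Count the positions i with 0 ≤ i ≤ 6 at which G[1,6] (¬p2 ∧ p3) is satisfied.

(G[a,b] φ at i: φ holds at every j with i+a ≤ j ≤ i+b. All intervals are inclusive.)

0

Evaluate at each i in [0,6]:
  i=0: ✗ (fails at j=1)
  i=1: ✗ (fails at j=2)
  i=2: ✗ (fails at j=3)
  i=3: ✗ (fails at j=4)
  i=4: ✗ (fails at j=7)
  i=5: ✗ (fails at j=7)
  i=6: ✗ (fails at j=7)
Positions where it holds: {} → 0.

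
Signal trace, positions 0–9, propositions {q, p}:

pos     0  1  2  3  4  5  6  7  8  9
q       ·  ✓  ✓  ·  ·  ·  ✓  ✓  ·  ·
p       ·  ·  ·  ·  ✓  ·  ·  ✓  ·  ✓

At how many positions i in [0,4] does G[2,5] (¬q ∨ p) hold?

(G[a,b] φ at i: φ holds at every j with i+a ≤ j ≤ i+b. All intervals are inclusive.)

0

Evaluate at each i in [0,4]:
  i=0: ✗ (fails at j=2)
  i=1: ✗ (fails at j=6)
  i=2: ✗ (fails at j=6)
  i=3: ✗ (fails at j=6)
  i=4: ✗ (fails at j=6)
Positions where it holds: {} → 0.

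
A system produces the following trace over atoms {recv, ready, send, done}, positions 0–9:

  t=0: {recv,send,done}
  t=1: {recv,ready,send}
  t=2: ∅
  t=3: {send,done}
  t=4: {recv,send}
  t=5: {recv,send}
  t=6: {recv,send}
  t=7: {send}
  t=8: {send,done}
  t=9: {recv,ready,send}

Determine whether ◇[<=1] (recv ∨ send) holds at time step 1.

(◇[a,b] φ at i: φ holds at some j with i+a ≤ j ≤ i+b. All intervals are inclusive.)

Check (recv ∨ send) at each j in [1,2]:
  j=1: true
  j=2: false
Found at j=1 → formula holds.

True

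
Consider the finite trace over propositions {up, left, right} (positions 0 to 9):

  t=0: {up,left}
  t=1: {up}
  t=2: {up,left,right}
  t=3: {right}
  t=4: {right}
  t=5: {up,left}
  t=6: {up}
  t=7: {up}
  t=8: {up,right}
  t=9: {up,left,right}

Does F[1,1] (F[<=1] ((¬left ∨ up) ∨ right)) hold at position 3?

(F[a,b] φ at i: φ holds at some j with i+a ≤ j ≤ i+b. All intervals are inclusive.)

Yes

Check F[<=1] ((¬left ∨ up) ∨ right) at each j in [4,4]:
  j=4: holds (witness at 4)
Found at j=4 → formula holds.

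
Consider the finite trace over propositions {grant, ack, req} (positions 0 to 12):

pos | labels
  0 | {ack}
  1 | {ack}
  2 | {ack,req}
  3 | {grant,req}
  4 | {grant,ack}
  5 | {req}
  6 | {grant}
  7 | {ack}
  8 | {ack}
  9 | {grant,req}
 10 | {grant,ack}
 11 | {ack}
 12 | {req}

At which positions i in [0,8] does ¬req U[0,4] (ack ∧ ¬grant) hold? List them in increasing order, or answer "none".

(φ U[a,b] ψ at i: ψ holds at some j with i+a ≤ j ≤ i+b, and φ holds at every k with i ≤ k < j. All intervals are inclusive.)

Evaluate at each i in [0,8]:
  i=0: ✓ (rhs at j=0)
  i=1: ✓ (rhs at j=1)
  i=2: ✓ (rhs at j=2)
  i=3: ✗ (lhs fails at k=3 before rhs at j=7)
  i=4: ✗ (lhs fails at k=5 before rhs at j=7)
  i=5: ✗ (lhs fails at k=5 before rhs at j=7)
  i=6: ✓ (rhs at j=7; lhs holds on [6,6])
  i=7: ✓ (rhs at j=7)
  i=8: ✓ (rhs at j=8)

0, 1, 2, 6, 7, 8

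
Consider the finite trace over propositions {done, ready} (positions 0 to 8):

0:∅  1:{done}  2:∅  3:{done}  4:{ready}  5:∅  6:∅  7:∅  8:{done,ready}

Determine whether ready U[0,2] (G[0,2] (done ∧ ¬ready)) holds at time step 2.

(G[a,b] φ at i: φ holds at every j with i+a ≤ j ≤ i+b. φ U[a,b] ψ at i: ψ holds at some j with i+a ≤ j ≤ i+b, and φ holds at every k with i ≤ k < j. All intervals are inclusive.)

Need some j in [2,4] with G[0,2] (done ∧ ¬ready), and ready at every k in [2,j-1].
  j=2: G[0,2] (done ∧ ¬ready) — fails at 2.
  j=3: G[0,2] (done ∧ ¬ready) — fails at 4.
  j=4: G[0,2] (done ∧ ¬ready) — fails at 4.
No j in the window works → until fails.

Does not hold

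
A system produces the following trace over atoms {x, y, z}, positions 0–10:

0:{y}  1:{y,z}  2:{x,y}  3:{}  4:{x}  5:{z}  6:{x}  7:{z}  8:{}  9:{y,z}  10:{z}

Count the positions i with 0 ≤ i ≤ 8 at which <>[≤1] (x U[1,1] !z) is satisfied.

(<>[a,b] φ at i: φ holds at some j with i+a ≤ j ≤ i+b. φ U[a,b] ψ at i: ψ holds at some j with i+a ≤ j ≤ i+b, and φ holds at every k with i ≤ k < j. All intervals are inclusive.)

Evaluate at each i in [0,8]:
  i=0: ✗ (none in [0,1])
  i=1: ✓ (witness j=2)
  i=2: ✓ (witness j=2)
  i=3: ✗ (none in [3,4])
  i=4: ✗ (none in [4,5])
  i=5: ✗ (none in [5,6])
  i=6: ✗ (none in [6,7])
  i=7: ✗ (none in [7,8])
  i=8: ✗ (none in [8,9])
Positions where it holds: {1, 2} → 2.

2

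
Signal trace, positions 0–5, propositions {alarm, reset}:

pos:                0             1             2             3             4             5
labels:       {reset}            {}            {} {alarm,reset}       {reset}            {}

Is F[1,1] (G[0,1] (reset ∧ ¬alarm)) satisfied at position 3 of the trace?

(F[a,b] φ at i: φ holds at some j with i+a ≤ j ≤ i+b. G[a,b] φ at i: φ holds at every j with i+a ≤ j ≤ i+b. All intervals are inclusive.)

Check G[0,1] (reset ∧ ¬alarm) at each j in [4,4]:
  j=4: fails at 5
No position in the window satisfies it → formula fails.

False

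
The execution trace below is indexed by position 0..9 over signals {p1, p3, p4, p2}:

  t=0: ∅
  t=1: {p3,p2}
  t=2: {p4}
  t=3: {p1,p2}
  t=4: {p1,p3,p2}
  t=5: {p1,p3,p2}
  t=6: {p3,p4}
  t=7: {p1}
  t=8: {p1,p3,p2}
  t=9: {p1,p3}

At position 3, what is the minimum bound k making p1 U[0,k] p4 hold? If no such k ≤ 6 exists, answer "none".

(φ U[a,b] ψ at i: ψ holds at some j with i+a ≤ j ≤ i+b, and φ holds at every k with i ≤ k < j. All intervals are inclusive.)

3

Need earliest j ≥ 3 with p4, and p1 at every k in [3,j-1].
  j=3: rhs fails.
  j=4: rhs fails.
  j=5: rhs fails.
  j=6: rhs holds; lhs holds on [3,5]. k = 3.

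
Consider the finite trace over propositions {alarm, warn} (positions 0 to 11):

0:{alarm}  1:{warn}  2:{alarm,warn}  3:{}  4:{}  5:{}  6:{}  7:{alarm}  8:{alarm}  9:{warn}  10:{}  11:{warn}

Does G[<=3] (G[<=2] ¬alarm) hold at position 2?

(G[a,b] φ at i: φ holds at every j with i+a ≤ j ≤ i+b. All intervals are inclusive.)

Check G[<=2] ¬alarm at every j in [2,5]:
  j=2: fails at 2
  j=3: holds on [3,5]
  j=4: holds on [4,6]
  j=5: fails at 7
Fails at j=2 → formula fails.

False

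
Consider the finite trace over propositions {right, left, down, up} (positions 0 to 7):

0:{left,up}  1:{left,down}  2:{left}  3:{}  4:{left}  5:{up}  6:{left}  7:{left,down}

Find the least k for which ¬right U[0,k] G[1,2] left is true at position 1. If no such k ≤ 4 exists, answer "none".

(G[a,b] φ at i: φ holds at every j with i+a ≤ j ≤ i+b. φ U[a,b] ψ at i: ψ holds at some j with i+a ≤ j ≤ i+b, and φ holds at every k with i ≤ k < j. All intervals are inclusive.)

Need earliest j ≥ 1 with G[1,2] left, and ¬right at every k in [1,j-1].
  j=1: rhs fails.
  j=2: rhs fails.
  j=3: rhs fails.
  j=4: rhs fails.
  j=5: rhs holds; lhs holds on [1,4]. k = 4.

4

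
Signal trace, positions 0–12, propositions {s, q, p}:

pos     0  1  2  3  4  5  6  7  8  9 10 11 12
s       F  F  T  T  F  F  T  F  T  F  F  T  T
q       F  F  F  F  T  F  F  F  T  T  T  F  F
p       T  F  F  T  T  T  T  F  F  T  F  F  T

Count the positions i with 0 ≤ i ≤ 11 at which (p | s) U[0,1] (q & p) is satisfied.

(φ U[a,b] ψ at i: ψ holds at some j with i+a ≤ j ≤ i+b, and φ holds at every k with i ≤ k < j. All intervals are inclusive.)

Evaluate at each i in [0,11]:
  i=0: ✗ (no rhs in [0,1])
  i=1: ✗ (no rhs in [1,2])
  i=2: ✗ (no rhs in [2,3])
  i=3: ✓ (rhs at j=4; lhs holds on [3,3])
  i=4: ✓ (rhs at j=4)
  i=5: ✗ (no rhs in [5,6])
  i=6: ✗ (no rhs in [6,7])
  i=7: ✗ (no rhs in [7,8])
  i=8: ✓ (rhs at j=9; lhs holds on [8,8])
  i=9: ✓ (rhs at j=9)
  i=10: ✗ (no rhs in [10,11])
  i=11: ✗ (no rhs in [11,12])
Positions where it holds: {3, 4, 8, 9} → 4.

4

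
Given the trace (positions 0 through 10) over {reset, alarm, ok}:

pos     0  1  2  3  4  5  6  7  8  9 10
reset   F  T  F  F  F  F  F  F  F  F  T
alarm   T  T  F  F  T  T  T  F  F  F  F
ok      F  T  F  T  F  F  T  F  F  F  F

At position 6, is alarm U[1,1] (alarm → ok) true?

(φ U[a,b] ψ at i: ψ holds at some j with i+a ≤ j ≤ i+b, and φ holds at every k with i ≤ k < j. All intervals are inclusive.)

Need some j in [7,7] with (alarm → ok), and alarm at every k in [6,j-1].
  j=7: (alarm → ok) holds; alarm holds at every k in [6,6] → satisfied.

True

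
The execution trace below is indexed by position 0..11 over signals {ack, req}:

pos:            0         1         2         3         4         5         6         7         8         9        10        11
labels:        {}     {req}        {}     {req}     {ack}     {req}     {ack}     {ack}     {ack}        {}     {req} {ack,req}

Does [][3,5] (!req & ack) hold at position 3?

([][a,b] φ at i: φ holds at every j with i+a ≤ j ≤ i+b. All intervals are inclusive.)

Yes

Check (!req & ack) at every j in [6,8]:
  j=6: true
  j=7: true
  j=8: true
All positions satisfy it → formula holds.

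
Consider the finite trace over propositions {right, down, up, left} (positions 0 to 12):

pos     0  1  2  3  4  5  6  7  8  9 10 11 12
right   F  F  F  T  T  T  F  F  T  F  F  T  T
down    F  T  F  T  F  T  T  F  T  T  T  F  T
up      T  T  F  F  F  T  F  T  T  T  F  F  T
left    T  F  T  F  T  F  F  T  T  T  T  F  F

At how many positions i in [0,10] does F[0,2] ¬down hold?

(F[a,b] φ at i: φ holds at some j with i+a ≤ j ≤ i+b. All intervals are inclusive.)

10

Evaluate at each i in [0,10]:
  i=0: ✓ (witness j=0)
  i=1: ✓ (witness j=2)
  i=2: ✓ (witness j=2)
  i=3: ✓ (witness j=4)
  i=4: ✓ (witness j=4)
  i=5: ✓ (witness j=7)
  i=6: ✓ (witness j=7)
  i=7: ✓ (witness j=7)
  i=8: ✗ (none in [8,10])
  i=9: ✓ (witness j=11)
  i=10: ✓ (witness j=11)
Positions where it holds: {0, 1, 2, 3, 4, 5, 6, 7, 9, 10} → 10.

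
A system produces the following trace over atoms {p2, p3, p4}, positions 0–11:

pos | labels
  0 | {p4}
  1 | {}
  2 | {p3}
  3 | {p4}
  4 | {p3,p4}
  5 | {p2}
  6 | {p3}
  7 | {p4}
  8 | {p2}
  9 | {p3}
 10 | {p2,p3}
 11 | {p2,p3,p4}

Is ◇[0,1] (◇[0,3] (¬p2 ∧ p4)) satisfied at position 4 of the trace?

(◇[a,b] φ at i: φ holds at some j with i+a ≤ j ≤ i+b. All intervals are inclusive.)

Check ◇[0,3] (¬p2 ∧ p4) at each j in [4,5]:
  j=4: holds (witness at 4)
  j=5: holds (witness at 7)
Found at j=4 → formula holds.

True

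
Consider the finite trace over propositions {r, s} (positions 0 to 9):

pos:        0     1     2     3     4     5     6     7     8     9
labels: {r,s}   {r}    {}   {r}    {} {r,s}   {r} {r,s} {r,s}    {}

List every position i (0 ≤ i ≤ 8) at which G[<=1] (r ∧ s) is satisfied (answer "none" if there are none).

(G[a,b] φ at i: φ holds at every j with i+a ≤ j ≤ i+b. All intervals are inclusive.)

Evaluate at each i in [0,8]:
  i=0: ✗ (fails at j=1)
  i=1: ✗ (fails at j=1)
  i=2: ✗ (fails at j=2)
  i=3: ✗ (fails at j=3)
  i=4: ✗ (fails at j=4)
  i=5: ✗ (fails at j=6)
  i=6: ✗ (fails at j=6)
  i=7: ✓ (all of [7,8])
  i=8: ✗ (fails at j=9)

7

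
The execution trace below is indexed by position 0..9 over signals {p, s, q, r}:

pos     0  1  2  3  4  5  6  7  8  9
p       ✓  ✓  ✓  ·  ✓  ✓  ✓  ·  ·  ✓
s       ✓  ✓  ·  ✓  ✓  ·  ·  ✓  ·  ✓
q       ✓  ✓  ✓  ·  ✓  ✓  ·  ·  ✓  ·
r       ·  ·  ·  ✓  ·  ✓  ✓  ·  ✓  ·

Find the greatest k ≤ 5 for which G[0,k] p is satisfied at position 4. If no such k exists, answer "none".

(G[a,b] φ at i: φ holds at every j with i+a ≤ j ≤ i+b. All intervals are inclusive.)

2

p must hold from j=4 onward; find where it first fails.
  j=4: holds
  j=5: holds
  j=6: holds
  j=7: fails
Holds on [4,6], so largest k = 2.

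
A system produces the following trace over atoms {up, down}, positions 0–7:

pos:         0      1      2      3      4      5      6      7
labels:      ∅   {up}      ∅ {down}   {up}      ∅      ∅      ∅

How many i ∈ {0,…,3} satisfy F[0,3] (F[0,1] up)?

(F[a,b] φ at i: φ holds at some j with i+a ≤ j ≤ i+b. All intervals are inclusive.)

4

Evaluate at each i in [0,3]:
  i=0: ✓ (witness j=0)
  i=1: ✓ (witness j=1)
  i=2: ✓ (witness j=3)
  i=3: ✓ (witness j=3)
Positions where it holds: {0, 1, 2, 3} → 4.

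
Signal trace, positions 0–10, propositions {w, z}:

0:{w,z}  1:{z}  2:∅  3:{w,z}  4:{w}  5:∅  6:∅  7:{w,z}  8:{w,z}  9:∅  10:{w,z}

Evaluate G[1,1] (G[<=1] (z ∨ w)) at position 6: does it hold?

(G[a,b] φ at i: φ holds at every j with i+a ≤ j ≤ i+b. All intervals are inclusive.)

True

Check G[<=1] (z ∨ w) at every j in [7,7]:
  j=7: holds on [7,8]
All positions satisfy it → formula holds.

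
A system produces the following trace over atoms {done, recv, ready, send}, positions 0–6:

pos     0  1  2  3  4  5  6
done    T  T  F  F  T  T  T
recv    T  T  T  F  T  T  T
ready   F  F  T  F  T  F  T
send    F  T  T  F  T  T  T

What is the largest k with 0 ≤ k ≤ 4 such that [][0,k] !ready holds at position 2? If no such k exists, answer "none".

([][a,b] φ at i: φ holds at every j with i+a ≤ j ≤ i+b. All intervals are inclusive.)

none

!ready must hold from j=2 onward; find where it first fails.
  j=2: fails → no k works.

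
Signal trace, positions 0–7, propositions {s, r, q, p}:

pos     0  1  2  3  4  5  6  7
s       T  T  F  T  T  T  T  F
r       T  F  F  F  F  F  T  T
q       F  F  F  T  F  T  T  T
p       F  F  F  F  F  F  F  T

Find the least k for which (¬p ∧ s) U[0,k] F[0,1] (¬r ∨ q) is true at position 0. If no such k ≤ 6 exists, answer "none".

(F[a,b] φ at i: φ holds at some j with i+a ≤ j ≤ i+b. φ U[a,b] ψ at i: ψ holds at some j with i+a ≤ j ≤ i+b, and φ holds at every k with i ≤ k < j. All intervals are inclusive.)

Need earliest j ≥ 0 with F[0,1] (¬r ∨ q), and (¬p ∧ s) at every k in [0,j-1].
  j=0: rhs holds (empty prefix). k = 0.

0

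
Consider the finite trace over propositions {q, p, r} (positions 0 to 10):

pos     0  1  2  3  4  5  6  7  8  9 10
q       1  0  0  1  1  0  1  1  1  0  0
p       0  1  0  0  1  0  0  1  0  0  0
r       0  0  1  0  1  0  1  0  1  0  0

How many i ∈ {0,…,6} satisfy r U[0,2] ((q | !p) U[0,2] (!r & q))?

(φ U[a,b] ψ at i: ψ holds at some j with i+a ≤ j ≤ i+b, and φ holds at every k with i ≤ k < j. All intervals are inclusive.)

Evaluate at each i in [0,6]:
  i=0: ✓ (rhs at j=0)
  i=1: ✗ (lhs fails at k=1 before rhs at j=2)
  i=2: ✓ (rhs at j=2)
  i=3: ✓ (rhs at j=3)
  i=4: ✓ (rhs at j=5; lhs holds on [4,4])
  i=5: ✓ (rhs at j=5)
  i=6: ✓ (rhs at j=6)
Positions where it holds: {0, 2, 3, 4, 5, 6} → 6.

6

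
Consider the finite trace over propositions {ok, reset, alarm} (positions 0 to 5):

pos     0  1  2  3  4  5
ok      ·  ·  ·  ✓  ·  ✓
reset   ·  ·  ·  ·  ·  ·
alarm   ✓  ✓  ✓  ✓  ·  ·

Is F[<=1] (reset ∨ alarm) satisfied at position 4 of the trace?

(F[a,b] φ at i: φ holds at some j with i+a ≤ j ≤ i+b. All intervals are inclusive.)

Check (reset ∨ alarm) at each j in [4,5]:
  j=4: false
  j=5: false
No position in the window satisfies it → formula fails.

No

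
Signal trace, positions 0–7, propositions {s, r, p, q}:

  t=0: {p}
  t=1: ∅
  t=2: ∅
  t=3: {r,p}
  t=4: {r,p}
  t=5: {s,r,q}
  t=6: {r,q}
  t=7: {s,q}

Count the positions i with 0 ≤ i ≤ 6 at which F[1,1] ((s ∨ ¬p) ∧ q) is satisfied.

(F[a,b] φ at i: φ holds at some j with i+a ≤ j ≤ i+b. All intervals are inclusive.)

3

Evaluate at each i in [0,6]:
  i=0: ✗ (none in [1,1])
  i=1: ✗ (none in [2,2])
  i=2: ✗ (none in [3,3])
  i=3: ✗ (none in [4,4])
  i=4: ✓ (witness j=5)
  i=5: ✓ (witness j=6)
  i=6: ✓ (witness j=7)
Positions where it holds: {4, 5, 6} → 3.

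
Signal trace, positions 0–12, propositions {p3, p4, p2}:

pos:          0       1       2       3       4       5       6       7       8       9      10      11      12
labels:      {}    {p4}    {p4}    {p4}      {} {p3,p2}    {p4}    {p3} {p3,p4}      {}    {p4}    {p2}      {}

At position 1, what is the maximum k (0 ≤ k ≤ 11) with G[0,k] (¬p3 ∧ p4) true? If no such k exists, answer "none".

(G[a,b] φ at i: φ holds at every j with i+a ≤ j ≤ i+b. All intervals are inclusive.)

2

(¬p3 ∧ p4) must hold from j=1 onward; find where it first fails.
  j=1: holds
  j=2: holds
  j=3: holds
  j=4: fails
Holds on [1,3], so largest k = 2.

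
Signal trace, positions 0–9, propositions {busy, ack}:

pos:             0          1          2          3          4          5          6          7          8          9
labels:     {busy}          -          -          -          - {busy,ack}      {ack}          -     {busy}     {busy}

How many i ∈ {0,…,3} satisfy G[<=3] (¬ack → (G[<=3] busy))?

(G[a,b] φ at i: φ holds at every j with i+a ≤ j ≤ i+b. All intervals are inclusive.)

0

Evaluate at each i in [0,3]:
  i=0: ✗ (fails at j=0)
  i=1: ✗ (fails at j=1)
  i=2: ✗ (fails at j=2)
  i=3: ✗ (fails at j=3)
Positions where it holds: {} → 0.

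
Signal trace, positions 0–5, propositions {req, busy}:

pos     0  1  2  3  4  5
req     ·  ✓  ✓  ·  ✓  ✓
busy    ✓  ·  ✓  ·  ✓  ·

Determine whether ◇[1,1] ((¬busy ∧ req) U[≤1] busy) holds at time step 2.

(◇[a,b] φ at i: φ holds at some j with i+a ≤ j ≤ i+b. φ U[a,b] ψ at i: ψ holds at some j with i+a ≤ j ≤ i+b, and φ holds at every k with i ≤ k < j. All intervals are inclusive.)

Does not hold

Check ((¬busy ∧ req) U[≤1] busy) at each j in [3,3]:
  j=3: fails
No position in the window satisfies it → formula fails.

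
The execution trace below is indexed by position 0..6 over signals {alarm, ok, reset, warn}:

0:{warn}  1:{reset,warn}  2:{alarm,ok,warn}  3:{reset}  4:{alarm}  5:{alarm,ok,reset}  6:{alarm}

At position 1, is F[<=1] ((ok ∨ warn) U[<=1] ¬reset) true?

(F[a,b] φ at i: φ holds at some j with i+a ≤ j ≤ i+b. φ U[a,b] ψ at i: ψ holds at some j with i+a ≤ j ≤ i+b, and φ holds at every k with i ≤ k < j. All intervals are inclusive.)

Check ((ok ∨ warn) U[<=1] ¬reset) at each j in [1,2]:
  j=1: holds
  j=2: holds
Found at j=1 → formula holds.

Yes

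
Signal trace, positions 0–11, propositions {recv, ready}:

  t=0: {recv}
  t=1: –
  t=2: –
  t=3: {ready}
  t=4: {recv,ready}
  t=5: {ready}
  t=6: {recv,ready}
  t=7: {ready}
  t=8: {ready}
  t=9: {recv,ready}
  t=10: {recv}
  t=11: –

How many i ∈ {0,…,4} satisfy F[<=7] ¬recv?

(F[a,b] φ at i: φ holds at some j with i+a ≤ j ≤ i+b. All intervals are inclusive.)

5

Evaluate at each i in [0,4]:
  i=0: ✓ (witness j=1)
  i=1: ✓ (witness j=1)
  i=2: ✓ (witness j=2)
  i=3: ✓ (witness j=3)
  i=4: ✓ (witness j=5)
Positions where it holds: {0, 1, 2, 3, 4} → 5.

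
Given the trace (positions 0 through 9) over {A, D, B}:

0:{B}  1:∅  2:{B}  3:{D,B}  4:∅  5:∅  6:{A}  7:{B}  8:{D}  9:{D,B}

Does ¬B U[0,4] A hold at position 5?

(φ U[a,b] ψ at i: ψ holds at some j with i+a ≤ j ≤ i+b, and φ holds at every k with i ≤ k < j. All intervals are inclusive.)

Need some j in [5,9] with A, and ¬B at every k in [5,j-1].
  j=5: A false.
  j=6: A holds; ¬B holds at every k in [5,5] → satisfied.

True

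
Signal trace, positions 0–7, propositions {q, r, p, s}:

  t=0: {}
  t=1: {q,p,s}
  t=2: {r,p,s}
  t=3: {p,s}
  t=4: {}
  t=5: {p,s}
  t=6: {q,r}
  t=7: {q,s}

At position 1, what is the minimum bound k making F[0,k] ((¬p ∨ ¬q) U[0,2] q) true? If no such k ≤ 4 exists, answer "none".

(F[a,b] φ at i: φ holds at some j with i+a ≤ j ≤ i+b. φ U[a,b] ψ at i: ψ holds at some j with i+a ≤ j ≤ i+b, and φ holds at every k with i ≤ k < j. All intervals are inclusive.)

Scan j = 1,2,… for ((¬p ∨ ¬q) U[0,2] q):
  j=1: holds
First hit at j=1, so smallest k = 1-1 = 0.

0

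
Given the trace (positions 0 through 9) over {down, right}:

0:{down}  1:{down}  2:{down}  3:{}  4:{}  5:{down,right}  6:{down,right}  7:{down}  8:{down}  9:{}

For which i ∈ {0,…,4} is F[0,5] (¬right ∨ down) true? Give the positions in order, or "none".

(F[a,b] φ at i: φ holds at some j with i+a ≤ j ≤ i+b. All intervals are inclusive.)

Evaluate at each i in [0,4]:
  i=0: ✓ (witness j=0)
  i=1: ✓ (witness j=1)
  i=2: ✓ (witness j=2)
  i=3: ✓ (witness j=3)
  i=4: ✓ (witness j=4)

0, 1, 2, 3, 4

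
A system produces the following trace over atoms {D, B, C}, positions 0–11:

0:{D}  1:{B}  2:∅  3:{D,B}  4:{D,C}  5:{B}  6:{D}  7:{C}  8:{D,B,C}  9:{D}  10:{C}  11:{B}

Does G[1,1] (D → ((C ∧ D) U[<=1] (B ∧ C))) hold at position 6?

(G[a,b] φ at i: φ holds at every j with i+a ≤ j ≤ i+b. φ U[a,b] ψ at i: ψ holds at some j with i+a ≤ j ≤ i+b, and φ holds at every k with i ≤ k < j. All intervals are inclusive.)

Check (D → ((C ∧ D) U[<=1] (B ∧ C))) at every j in [7,7]:
  j=7: antecedent false → ✓
All positions satisfy it → formula holds.

Yes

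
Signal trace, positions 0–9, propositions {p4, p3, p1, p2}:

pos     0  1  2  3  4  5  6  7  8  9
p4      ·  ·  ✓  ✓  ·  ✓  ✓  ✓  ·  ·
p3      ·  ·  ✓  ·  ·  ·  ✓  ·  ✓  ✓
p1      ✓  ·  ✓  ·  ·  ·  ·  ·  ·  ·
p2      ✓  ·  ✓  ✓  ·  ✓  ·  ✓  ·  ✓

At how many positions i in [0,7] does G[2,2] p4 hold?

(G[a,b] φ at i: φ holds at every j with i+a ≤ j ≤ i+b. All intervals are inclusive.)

5

Evaluate at each i in [0,7]:
  i=0: ✓ (all of [2,2])
  i=1: ✓ (all of [3,3])
  i=2: ✗ (fails at j=4)
  i=3: ✓ (all of [5,5])
  i=4: ✓ (all of [6,6])
  i=5: ✓ (all of [7,7])
  i=6: ✗ (fails at j=8)
  i=7: ✗ (fails at j=9)
Positions where it holds: {0, 1, 3, 4, 5} → 5.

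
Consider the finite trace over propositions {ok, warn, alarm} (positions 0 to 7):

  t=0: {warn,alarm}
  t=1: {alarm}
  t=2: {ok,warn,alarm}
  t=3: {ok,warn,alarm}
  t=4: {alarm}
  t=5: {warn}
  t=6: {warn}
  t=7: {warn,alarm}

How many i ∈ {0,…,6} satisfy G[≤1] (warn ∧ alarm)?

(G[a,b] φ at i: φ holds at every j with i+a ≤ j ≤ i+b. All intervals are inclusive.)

Evaluate at each i in [0,6]:
  i=0: ✗ (fails at j=1)
  i=1: ✗ (fails at j=1)
  i=2: ✓ (all of [2,3])
  i=3: ✗ (fails at j=4)
  i=4: ✗ (fails at j=4)
  i=5: ✗ (fails at j=5)
  i=6: ✗ (fails at j=6)
Positions where it holds: {2} → 1.

1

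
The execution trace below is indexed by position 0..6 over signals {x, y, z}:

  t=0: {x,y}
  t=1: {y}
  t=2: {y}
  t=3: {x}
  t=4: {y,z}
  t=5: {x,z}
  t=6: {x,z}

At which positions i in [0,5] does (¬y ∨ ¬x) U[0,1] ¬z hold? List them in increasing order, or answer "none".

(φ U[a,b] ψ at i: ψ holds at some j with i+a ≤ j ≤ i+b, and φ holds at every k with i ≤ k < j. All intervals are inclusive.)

Evaluate at each i in [0,5]:
  i=0: ✓ (rhs at j=0)
  i=1: ✓ (rhs at j=1)
  i=2: ✓ (rhs at j=2)
  i=3: ✓ (rhs at j=3)
  i=4: ✗ (no rhs in [4,5])
  i=5: ✗ (no rhs in [5,6])

0, 1, 2, 3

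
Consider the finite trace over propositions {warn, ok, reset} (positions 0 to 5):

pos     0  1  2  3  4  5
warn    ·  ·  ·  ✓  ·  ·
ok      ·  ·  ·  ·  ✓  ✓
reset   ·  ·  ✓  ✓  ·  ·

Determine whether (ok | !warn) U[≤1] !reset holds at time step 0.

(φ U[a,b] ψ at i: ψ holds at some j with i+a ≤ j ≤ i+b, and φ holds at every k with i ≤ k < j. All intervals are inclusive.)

Need some j in [0,1] with !reset, and (ok | !warn) at every k in [0,j-1].
  j=0: !reset holds; no prefix to check → satisfied.

True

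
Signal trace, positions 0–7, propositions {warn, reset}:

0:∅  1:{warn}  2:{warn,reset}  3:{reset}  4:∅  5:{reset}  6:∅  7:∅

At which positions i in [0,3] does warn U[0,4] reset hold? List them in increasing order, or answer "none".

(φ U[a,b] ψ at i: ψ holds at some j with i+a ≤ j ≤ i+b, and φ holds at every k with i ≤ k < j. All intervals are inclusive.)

1, 2, 3

Evaluate at each i in [0,3]:
  i=0: ✗ (lhs fails at k=0 before rhs at j=2)
  i=1: ✓ (rhs at j=2; lhs holds on [1,1])
  i=2: ✓ (rhs at j=2)
  i=3: ✓ (rhs at j=3)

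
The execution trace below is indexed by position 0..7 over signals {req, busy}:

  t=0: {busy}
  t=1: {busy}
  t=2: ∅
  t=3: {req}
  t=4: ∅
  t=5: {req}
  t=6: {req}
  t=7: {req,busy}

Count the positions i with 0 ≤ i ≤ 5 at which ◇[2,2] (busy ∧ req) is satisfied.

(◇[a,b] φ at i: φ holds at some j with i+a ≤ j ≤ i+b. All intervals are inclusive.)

1

Evaluate at each i in [0,5]:
  i=0: ✗ (none in [2,2])
  i=1: ✗ (none in [3,3])
  i=2: ✗ (none in [4,4])
  i=3: ✗ (none in [5,5])
  i=4: ✗ (none in [6,6])
  i=5: ✓ (witness j=7)
Positions where it holds: {5} → 1.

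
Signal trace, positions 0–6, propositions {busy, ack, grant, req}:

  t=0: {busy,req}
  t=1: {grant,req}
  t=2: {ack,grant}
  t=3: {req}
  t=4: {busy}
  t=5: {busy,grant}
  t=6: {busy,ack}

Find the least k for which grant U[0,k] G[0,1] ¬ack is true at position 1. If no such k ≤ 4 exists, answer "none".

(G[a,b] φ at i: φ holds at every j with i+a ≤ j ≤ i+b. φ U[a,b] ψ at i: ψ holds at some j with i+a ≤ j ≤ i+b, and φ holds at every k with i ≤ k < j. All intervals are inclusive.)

2

Need earliest j ≥ 1 with G[0,1] ¬ack, and grant at every k in [1,j-1].
  j=1: rhs fails.
  j=2: rhs fails.
  j=3: rhs holds; lhs holds on [1,2]. k = 2.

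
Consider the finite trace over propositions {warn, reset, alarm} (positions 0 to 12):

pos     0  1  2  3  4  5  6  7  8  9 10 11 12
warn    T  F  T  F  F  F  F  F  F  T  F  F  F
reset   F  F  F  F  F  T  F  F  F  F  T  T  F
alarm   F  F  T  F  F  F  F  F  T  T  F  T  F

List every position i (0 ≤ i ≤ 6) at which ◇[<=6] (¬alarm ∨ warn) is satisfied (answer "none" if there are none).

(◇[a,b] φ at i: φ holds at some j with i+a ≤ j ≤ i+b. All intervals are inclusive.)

Evaluate at each i in [0,6]:
  i=0: ✓ (witness j=0)
  i=1: ✓ (witness j=1)
  i=2: ✓ (witness j=2)
  i=3: ✓ (witness j=3)
  i=4: ✓ (witness j=4)
  i=5: ✓ (witness j=5)
  i=6: ✓ (witness j=6)

0, 1, 2, 3, 4, 5, 6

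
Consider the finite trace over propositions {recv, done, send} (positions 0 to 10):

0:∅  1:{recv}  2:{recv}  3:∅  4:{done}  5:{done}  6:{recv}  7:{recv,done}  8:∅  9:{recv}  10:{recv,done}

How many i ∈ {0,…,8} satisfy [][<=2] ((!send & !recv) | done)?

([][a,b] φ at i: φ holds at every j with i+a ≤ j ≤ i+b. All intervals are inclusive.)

1

Evaluate at each i in [0,8]:
  i=0: ✗ (fails at j=1)
  i=1: ✗ (fails at j=1)
  i=2: ✗ (fails at j=2)
  i=3: ✓ (all of [3,5])
  i=4: ✗ (fails at j=6)
  i=5: ✗ (fails at j=6)
  i=6: ✗ (fails at j=6)
  i=7: ✗ (fails at j=9)
  i=8: ✗ (fails at j=9)
Positions where it holds: {3} → 1.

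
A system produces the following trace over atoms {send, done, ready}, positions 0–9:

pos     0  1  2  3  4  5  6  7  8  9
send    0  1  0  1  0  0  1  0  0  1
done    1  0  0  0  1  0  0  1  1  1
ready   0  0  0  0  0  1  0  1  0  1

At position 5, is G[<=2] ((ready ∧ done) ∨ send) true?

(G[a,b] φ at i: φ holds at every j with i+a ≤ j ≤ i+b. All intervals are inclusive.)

Check ((ready ∧ done) ∨ send) at every j in [5,7]:
  j=5: false
  j=6: true
  j=7: true
Fails at j=5 → formula fails.

Does not hold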